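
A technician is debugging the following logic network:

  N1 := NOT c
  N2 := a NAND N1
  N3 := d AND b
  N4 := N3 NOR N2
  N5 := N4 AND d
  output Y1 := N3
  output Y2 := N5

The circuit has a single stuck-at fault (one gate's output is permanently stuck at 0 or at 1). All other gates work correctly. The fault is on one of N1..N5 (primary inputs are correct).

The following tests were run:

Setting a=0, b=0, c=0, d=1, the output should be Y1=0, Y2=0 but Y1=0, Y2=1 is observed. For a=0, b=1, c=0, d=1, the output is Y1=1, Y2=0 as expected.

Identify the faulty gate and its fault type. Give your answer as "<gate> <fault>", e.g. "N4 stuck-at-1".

Fault-free values for test 1 (a=0, b=0, c=0, d=1): N1=1, N2=1, N3=0, N4=0, N5=0, giving Y1=0, Y2=0. Observed Y1=0, Y2=1.
Test 1: faults giving observed Y1=0, Y2=1 are {N2 stuck-at-0, N4 stuck-at-1, N5 stuck-at-1}.
Test 2 (a=0, b=1, c=0, d=1): fault-free N1=1, N2=1, N3=1, N4=0, N5=0 → Y1=1, Y2=0; observed Y1=1, Y2=0. Eliminates N4 stuck-at-1, N5 stuck-at-1.
Only N2 stuck-at-0 is consistent with every test.

N2 stuck-at-0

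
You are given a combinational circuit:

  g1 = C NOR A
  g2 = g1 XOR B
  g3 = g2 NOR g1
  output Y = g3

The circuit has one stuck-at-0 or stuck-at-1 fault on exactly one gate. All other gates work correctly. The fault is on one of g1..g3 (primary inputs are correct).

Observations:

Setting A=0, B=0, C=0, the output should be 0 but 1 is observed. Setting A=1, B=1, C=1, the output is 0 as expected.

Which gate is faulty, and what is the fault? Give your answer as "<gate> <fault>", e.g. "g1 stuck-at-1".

g1 stuck-at-0

Fault-free values for test 1 (A=0, B=0, C=0): g1=1, g2=1, g3=0, giving Y=0. Observed 1.
Test 1: faults giving observed 1 are {g1 stuck-at-0, g3 stuck-at-1}.
Test 2 (A=1, B=1, C=1): fault-free g1=0, g2=1, g3=0 → 0; observed 0. Eliminates g3 stuck-at-1.
Only g1 stuck-at-0 is consistent with every test.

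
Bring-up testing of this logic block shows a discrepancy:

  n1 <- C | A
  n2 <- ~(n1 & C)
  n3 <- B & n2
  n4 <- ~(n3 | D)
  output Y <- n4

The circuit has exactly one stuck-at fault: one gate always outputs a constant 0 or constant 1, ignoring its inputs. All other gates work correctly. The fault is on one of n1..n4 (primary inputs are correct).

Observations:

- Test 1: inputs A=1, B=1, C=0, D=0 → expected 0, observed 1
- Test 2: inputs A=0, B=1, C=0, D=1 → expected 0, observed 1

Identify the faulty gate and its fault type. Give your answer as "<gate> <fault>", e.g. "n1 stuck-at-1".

n4 stuck-at-1

Fault-free values for test 1 (A=1, B=1, C=0, D=0): n1=1, n2=1, n3=1, n4=0, giving Y=0. Observed 1.
Test 1: faults giving observed 1 are {n2 stuck-at-0, n3 stuck-at-0, n4 stuck-at-1}.
Test 2 (A=0, B=1, C=0, D=1): fault-free n1=0, n2=1, n3=1, n4=0 → 0; observed 1. Eliminates n2 stuck-at-0, n3 stuck-at-0.
Only n4 stuck-at-1 is consistent with every test.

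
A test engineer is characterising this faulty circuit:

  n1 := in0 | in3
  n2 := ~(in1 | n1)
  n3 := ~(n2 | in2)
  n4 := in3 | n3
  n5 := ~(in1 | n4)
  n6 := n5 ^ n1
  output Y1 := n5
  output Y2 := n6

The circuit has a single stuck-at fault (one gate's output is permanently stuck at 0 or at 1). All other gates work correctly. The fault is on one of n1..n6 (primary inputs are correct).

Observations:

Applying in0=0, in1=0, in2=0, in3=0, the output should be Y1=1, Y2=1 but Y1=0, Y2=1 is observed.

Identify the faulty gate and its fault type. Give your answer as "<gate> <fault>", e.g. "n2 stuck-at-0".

n1 stuck-at-1

Fault-free values for test 1 (in0=0, in1=0, in2=0, in3=0): n1=0, n2=1, n3=0, n4=0, n5=1, n6=1, giving Y1=1, Y2=1. Observed Y1=0, Y2=1.
Test 1: faults giving observed Y1=0, Y2=1 are {n1 stuck-at-1}.
Only n1 stuck-at-1 is consistent with every test.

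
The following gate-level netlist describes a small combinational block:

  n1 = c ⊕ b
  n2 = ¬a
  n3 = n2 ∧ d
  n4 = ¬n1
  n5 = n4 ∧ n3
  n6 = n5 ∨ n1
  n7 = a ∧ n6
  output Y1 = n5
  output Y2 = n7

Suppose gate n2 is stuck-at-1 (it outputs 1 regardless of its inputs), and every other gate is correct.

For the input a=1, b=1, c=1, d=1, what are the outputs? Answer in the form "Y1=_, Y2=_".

Y1=1, Y2=1

Propagate with n2 forced: n1=0, n2=1 [stuck-at-1], n3=1, n4=1, n5=1, n6=1, n7=1.
So the outputs are Y1=1, Y2=1. (Without the fault they would be Y1=0, Y2=0.)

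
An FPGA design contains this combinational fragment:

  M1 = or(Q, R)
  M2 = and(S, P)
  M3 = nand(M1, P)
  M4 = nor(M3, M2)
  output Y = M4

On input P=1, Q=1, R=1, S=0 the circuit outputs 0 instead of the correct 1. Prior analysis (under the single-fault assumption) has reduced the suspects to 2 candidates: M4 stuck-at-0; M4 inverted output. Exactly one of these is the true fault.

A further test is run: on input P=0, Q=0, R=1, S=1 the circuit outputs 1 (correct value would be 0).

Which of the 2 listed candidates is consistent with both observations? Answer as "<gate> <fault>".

Evaluate each candidate on input P=0, Q=0, R=1, S=1:
  M4 stuck-at-0: M1=1, M2=0, M3=1, M4=0 [stuck-at-0] → 0 — eliminated
  M4 inverted output: M1=1, M2=0, M3=1, M4=1 [inverted output] → 1 — matches
Only M4 inverted output reproduces the observed 1.

M4 inverted output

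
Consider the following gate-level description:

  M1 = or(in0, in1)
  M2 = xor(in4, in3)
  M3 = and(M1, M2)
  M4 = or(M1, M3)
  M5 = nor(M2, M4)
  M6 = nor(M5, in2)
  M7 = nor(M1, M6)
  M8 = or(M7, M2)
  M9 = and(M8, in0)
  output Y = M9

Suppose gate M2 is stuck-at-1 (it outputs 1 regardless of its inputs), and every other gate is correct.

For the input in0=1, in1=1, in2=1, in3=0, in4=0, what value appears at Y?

1

Propagate with M2 forced: M1=1, M2=1 [stuck-at-1], M3=1, M4=1, M5=0, M6=0, M7=0, M8=1, M9=1.
So Y = 1. (Without the fault it would be 0.)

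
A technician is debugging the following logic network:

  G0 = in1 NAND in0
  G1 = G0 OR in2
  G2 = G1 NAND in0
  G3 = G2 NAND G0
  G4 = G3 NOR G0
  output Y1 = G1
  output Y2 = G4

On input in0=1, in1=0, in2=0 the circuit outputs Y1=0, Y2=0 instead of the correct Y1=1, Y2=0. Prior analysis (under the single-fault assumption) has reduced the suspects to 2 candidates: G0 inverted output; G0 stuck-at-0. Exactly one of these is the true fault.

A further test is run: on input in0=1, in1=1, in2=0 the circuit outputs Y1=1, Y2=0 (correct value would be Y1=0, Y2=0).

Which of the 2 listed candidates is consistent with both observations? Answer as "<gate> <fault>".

Evaluate each candidate on input in0=1, in1=1, in2=0:
  G0 inverted output: G0=1 [inverted output], G1=1, G2=0, G3=1, G4=0 → Y1=1, Y2=0 — matches
  G0 stuck-at-0: G0=0 [stuck-at-0], G1=0, G2=1, G3=1, G4=0 → Y1=0, Y2=0 — eliminated
Only G0 inverted output reproduces the observed Y1=1, Y2=0.

G0 inverted output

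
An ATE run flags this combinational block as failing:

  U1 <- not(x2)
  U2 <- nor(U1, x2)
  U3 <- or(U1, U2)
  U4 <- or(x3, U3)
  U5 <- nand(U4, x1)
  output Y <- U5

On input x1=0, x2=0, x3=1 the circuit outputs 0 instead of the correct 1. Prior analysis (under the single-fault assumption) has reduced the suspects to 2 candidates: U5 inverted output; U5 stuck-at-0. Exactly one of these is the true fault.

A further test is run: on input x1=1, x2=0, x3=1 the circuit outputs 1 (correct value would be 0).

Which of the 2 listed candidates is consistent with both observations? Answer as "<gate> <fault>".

U5 inverted output

Evaluate each candidate on input x1=1, x2=0, x3=1:
  U5 inverted output: U1=1, U2=0, U3=1, U4=1, U5=1 [inverted output] → 1 — matches
  U5 stuck-at-0: U1=1, U2=0, U3=1, U4=1, U5=0 [stuck-at-0] → 0 — eliminated
Only U5 inverted output reproduces the observed 1.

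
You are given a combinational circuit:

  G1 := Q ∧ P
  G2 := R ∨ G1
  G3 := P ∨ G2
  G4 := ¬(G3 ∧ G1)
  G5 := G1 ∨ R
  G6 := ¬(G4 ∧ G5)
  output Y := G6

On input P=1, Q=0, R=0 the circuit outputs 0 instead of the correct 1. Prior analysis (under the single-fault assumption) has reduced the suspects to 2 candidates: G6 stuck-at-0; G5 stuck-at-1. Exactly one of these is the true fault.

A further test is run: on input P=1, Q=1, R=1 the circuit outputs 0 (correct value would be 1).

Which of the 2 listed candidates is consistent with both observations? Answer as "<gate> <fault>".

Evaluate each candidate on input P=1, Q=1, R=1:
  G6 stuck-at-0: G1=1, G2=1, G3=1, G4=0, G5=1, G6=0 [stuck-at-0] → 0 — matches
  G5 stuck-at-1: G1=1, G2=1, G3=1, G4=0, G5=1 [stuck-at-1], G6=1 → 1 — eliminated
Only G6 stuck-at-0 reproduces the observed 0.

G6 stuck-at-0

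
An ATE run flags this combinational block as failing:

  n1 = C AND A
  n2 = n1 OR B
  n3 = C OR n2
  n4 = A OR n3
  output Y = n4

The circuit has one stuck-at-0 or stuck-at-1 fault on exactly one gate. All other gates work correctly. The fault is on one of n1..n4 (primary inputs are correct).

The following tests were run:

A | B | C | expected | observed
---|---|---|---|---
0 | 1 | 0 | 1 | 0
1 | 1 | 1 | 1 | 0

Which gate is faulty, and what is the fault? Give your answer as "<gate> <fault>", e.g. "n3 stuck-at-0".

n4 stuck-at-0

Fault-free values for test 1 (A=0, B=1, C=0): n1=0, n2=1, n3=1, n4=1, giving Y=1. Observed 0.
Test 1: faults giving observed 0 are {n2 stuck-at-0, n3 stuck-at-0, n4 stuck-at-0}.
Test 2 (A=1, B=1, C=1): fault-free n1=1, n2=1, n3=1, n4=1 → 1; observed 0. Eliminates n2 stuck-at-0, n3 stuck-at-0.
Only n4 stuck-at-0 is consistent with every test.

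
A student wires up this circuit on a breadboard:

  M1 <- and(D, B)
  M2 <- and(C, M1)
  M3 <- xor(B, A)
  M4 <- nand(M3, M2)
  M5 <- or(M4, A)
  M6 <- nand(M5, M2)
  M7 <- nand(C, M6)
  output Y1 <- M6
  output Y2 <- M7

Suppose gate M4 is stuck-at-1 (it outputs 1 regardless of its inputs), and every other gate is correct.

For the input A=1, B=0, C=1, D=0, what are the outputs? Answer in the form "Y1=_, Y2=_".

Y1=1, Y2=0

Propagate with M4 forced: M1=0, M2=0, M3=1, M4=1 [stuck-at-1], M5=1, M6=1, M7=0.
So the outputs are Y1=1, Y2=0. (Same as the fault-free value — the fault is masked on this input.)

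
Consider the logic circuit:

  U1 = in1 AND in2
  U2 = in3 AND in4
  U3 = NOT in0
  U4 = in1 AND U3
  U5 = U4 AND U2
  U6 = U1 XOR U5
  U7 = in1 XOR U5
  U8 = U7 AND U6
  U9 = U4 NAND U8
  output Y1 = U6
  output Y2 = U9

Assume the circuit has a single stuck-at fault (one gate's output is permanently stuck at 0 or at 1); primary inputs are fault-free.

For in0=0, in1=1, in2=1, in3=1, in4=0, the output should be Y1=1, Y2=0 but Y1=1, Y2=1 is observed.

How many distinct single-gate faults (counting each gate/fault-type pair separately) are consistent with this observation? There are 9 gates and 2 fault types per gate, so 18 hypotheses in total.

Fault-free: U1=1, U2=0, U3=1, U4=1, U5=0, U6=1, U7=1, U8=1, U9=0 → Y1=1, Y2=0. Observed Y1=1, Y2=1.
  U1: none of the 2 fault types match ✗
  U2: none of the 2 fault types match ✗
  U3: stuck-at-0 ✓; others ✗
  U4: stuck-at-0 ✓; others ✗
  U5: none of the 2 fault types match ✗
  U6: none of the 2 fault types match ✗
  U7: stuck-at-0 ✓; others ✗
  U8: stuck-at-0 ✓; others ✗
  U9: stuck-at-1 ✓; others ✗
Consistent faults: {U3 stuck-at-0, U4 stuck-at-0, U7 stuck-at-0, U8 stuck-at-0, U9 stuck-at-1} — 5 in all.

5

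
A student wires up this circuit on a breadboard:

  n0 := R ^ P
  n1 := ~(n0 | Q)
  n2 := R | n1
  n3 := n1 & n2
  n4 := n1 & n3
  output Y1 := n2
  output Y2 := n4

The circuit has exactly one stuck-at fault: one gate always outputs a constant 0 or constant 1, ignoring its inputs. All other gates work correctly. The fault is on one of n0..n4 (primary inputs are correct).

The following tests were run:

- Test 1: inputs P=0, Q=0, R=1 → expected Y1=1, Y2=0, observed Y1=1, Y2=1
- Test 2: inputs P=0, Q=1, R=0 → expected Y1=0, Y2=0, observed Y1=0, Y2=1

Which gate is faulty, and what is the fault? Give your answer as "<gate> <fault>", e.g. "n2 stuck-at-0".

n4 stuck-at-1

Fault-free values for test 1 (P=0, Q=0, R=1): n0=1, n1=0, n2=1, n3=0, n4=0, giving Y1=1, Y2=0. Observed Y1=1, Y2=1.
Test 1: faults giving observed Y1=1, Y2=1 are {n0 stuck-at-0, n1 stuck-at-1, n4 stuck-at-1}.
Test 2 (P=0, Q=1, R=0): fault-free n0=0, n1=0, n2=0, n3=0, n4=0 → Y1=0, Y2=0; observed Y1=0, Y2=1. Eliminates n0 stuck-at-0, n1 stuck-at-1.
Only n4 stuck-at-1 is consistent with every test.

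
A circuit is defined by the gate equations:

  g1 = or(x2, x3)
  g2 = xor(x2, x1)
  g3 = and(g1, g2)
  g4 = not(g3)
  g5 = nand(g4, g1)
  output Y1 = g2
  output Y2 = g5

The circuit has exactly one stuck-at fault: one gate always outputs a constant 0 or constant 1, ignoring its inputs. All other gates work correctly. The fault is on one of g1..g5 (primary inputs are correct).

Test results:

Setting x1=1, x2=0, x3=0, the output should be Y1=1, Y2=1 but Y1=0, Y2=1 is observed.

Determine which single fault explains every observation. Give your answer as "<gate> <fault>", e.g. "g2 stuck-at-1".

Fault-free values for test 1 (x1=1, x2=0, x3=0): g1=0, g2=1, g3=0, g4=1, g5=1, giving Y1=1, Y2=1. Observed Y1=0, Y2=1.
Test 1: faults giving observed Y1=0, Y2=1 are {g2 stuck-at-0}.
Only g2 stuck-at-0 is consistent with every test.

g2 stuck-at-0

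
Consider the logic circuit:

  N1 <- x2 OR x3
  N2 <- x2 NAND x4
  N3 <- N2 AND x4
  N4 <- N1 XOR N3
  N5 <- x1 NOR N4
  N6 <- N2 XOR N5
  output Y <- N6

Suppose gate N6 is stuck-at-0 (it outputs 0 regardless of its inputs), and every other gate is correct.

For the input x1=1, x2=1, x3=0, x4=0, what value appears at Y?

0

Propagate with N6 forced: N1=1, N2=1, N3=0, N4=1, N5=0, N6=0 [stuck-at-0].
So Y = 0. (Without the fault it would be 1.)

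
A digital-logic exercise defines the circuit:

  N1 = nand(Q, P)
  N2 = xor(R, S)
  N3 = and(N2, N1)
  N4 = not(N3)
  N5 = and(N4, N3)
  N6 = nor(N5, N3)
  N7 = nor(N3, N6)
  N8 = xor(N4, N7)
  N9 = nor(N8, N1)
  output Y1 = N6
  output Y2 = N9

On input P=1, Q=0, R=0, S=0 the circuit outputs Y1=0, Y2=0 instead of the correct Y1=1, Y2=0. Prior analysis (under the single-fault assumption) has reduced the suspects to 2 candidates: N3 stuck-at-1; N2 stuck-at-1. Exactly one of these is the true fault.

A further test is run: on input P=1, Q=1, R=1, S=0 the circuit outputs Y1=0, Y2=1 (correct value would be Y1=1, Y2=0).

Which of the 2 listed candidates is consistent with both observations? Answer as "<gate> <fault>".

Evaluate each candidate on input P=1, Q=1, R=1, S=0:
  N3 stuck-at-1: N1=0, N2=1, N3=1 [stuck-at-1], N4=0, N5=0, N6=0, N7=0, N8=0, N9=1 → Y1=0, Y2=1 — matches
  N2 stuck-at-1: N1=0, N2=1 [stuck-at-1], N3=0, N4=1, N5=0, N6=1, N7=0, N8=1, N9=0 → Y1=1, Y2=0 — eliminated
Only N3 stuck-at-1 reproduces the observed Y1=0, Y2=1.

N3 stuck-at-1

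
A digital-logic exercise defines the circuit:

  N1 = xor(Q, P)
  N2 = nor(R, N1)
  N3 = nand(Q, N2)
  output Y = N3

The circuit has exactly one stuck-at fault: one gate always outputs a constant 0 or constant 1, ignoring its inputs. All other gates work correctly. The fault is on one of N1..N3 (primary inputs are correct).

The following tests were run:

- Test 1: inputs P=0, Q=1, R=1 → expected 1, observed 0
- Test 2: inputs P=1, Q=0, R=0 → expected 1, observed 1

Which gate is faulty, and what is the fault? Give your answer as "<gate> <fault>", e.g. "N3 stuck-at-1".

Fault-free values for test 1 (P=0, Q=1, R=1): N1=1, N2=0, N3=1, giving Y=1. Observed 0.
Test 1: faults giving observed 0 are {N2 stuck-at-1, N3 stuck-at-0}.
Test 2 (P=1, Q=0, R=0): fault-free N1=1, N2=0, N3=1 → 1; observed 1. Eliminates N3 stuck-at-0.
Only N2 stuck-at-1 is consistent with every test.

N2 stuck-at-1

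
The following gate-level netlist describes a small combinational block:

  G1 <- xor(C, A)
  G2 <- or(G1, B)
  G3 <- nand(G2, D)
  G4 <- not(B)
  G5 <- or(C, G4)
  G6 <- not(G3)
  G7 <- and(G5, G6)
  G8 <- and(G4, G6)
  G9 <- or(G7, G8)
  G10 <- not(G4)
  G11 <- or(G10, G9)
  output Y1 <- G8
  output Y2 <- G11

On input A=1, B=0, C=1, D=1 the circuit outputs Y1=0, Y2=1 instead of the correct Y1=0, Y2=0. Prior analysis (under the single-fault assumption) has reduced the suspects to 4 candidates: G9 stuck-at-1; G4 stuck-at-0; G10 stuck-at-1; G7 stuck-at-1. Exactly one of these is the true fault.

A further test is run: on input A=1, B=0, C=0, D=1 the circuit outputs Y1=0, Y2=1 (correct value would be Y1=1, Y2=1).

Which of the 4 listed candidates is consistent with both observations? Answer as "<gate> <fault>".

G4 stuck-at-0

Evaluate each candidate on input A=1, B=0, C=0, D=1:
  G9 stuck-at-1: G1=1, G2=1, G3=0, G4=1, G5=1, G6=1, G7=1, G8=1, G9=1 [stuck-at-1], G10=0, G11=1 → Y1=1, Y2=1 — eliminated
  G4 stuck-at-0: G1=1, G2=1, G3=0, G4=0 [stuck-at-0], G5=0, G6=1, G7=0, G8=0, G9=0, G10=1, G11=1 → Y1=0, Y2=1 — matches
  G10 stuck-at-1: G1=1, G2=1, G3=0, G4=1, G5=1, G6=1, G7=1, G8=1, G9=1, G10=1 [stuck-at-1], G11=1 → Y1=1, Y2=1 — eliminated
  G7 stuck-at-1: G1=1, G2=1, G3=0, G4=1, G5=1, G6=1, G7=1 [stuck-at-1], G8=1, G9=1, G10=0, G11=1 → Y1=1, Y2=1 — eliminated
Only G4 stuck-at-0 reproduces the observed Y1=0, Y2=1.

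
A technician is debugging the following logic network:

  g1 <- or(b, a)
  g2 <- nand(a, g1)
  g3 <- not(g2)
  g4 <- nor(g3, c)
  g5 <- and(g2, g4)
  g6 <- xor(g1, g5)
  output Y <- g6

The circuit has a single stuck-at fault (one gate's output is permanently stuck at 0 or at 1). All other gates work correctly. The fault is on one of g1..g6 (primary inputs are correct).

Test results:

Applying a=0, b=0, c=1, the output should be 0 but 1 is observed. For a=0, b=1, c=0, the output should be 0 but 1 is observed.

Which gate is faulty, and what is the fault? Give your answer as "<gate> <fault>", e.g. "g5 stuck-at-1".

g6 stuck-at-1

Fault-free values for test 1 (a=0, b=0, c=1): g1=0, g2=1, g3=0, g4=0, g5=0, g6=0, giving Y=0. Observed 1.
Test 1: faults giving observed 1 are {g1 stuck-at-1, g4 stuck-at-1, g5 stuck-at-1, g6 stuck-at-1}.
Test 2 (a=0, b=1, c=0): fault-free g1=1, g2=1, g3=0, g4=1, g5=1, g6=0 → 0; observed 1. Eliminates g1 stuck-at-1, g4 stuck-at-1, g5 stuck-at-1.
Only g6 stuck-at-1 is consistent with every test.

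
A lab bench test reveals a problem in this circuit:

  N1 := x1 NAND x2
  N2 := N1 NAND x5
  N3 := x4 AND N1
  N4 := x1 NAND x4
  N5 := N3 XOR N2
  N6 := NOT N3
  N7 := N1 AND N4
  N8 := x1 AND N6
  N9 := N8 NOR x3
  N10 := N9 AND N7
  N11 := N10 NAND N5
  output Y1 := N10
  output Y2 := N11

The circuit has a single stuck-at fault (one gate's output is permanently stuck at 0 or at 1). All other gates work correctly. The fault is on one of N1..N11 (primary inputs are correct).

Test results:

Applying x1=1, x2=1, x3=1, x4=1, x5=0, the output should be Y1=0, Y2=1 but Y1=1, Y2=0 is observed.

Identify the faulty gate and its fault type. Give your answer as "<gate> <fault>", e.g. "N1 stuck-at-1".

N10 stuck-at-1

Fault-free values for test 1 (x1=1, x2=1, x3=1, x4=1, x5=0): N1=0, N2=1, N3=0, N4=0, N5=1, N6=1, N7=0, N8=1, N9=0, N10=0, N11=1, giving Y1=0, Y2=1. Observed Y1=1, Y2=0.
Test 1: faults giving observed Y1=1, Y2=0 are {N10 stuck-at-1}.
Only N10 stuck-at-1 is consistent with every test.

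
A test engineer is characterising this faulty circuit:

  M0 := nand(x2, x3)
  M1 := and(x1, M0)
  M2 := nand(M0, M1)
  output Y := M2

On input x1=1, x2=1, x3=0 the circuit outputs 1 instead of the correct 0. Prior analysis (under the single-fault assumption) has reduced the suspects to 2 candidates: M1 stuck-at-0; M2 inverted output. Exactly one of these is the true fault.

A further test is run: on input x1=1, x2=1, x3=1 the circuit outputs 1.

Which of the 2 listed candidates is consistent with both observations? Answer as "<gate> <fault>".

Evaluate each candidate on input x1=1, x2=1, x3=1:
  M1 stuck-at-0: M0=0, M1=0 [stuck-at-0], M2=1 → 1 — matches
  M2 inverted output: M0=0, M1=0, M2=0 [inverted output] → 0 — eliminated
Only M1 stuck-at-0 reproduces the observed 1.

M1 stuck-at-0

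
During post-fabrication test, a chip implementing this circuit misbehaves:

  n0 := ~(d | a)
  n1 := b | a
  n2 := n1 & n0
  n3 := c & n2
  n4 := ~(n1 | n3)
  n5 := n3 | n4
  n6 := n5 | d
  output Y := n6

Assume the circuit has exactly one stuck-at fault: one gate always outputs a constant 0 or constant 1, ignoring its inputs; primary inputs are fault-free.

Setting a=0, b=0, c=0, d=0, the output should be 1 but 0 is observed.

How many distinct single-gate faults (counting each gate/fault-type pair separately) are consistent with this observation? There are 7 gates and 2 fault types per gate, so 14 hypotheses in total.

Fault-free: n0=1, n1=0, n2=0, n3=0, n4=1, n5=1, n6=1 → 1. Observed 0.
  n0 stuck-at-0: output 1 ✗
  n0 stuck-at-1: output 1 ✗
  n1 stuck-at-0: output 1 ✗
  n1 stuck-at-1: output 0 ✓
  n2 stuck-at-0: output 1 ✗
  n2 stuck-at-1: output 1 ✗
  n3 stuck-at-0: output 1 ✗
  n3 stuck-at-1: output 1 ✗
  n4 stuck-at-0: output 0 ✓
  n4 stuck-at-1: output 1 ✗
  n5 stuck-at-0: output 0 ✓
  n5 stuck-at-1: output 1 ✗
  n6 stuck-at-0: output 0 ✓
  n6 stuck-at-1: output 1 ✗
Consistent faults: {n1 stuck-at-1, n4 stuck-at-0, n5 stuck-at-0, n6 stuck-at-0} — 4 in all.

4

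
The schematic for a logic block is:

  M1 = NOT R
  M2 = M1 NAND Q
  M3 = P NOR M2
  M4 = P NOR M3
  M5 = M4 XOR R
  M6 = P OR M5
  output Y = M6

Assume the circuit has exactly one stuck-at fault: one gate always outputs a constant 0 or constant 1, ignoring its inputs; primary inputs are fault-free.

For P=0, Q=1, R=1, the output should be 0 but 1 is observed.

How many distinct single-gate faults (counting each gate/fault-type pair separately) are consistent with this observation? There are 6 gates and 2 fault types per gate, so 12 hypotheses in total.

6

Fault-free: M1=0, M2=1, M3=0, M4=1, M5=0, M6=0 → 0. Observed 1.
  M1 stuck-at-0: output 0 ✗
  M1 stuck-at-1: output 1 ✓
  M2 stuck-at-0: output 1 ✓
  M2 stuck-at-1: output 0 ✗
  M3 stuck-at-0: output 0 ✗
  M3 stuck-at-1: output 1 ✓
  M4 stuck-at-0: output 1 ✓
  M4 stuck-at-1: output 0 ✗
  M5 stuck-at-0: output 0 ✗
  M5 stuck-at-1: output 1 ✓
  M6 stuck-at-0: output 0 ✗
  M6 stuck-at-1: output 1 ✓
Consistent faults: {M1 stuck-at-1, M2 stuck-at-0, M3 stuck-at-1, M4 stuck-at-0, M5 stuck-at-1, M6 stuck-at-1} — 6 in all.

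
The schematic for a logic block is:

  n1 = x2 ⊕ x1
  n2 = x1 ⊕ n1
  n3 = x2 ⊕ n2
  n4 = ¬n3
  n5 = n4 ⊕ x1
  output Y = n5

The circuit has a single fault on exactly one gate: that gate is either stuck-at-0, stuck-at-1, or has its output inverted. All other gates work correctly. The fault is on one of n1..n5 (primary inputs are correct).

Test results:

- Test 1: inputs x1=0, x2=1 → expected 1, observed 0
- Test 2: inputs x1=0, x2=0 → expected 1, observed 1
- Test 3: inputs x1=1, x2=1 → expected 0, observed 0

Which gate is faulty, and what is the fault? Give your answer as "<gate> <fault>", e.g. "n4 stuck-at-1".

Fault-free values for test 1 (x1=0, x2=1): n1=1, n2=1, n3=0, n4=1, n5=1, giving Y=1. Observed 0.
Test 1: faults giving observed 0 are {n1 stuck-at-0, n1 inverted output, n2 stuck-at-0, n2 inverted output, n3 stuck-at-1, n3 inverted output, n4 stuck-at-0, n4 inverted output, n5 stuck-at-0, n5 inverted output}.
Test 2 (x1=0, x2=0): fault-free n1=0, n2=0, n3=0, n4=1, n5=1 → 1; observed 1. Eliminates n1 inverted output, n2 inverted output, n3 stuck-at-1, n3 inverted output, n4 stuck-at-0, n4 inverted output, n5 stuck-at-0, n5 inverted output.
Test 3 (x1=1, x2=1): fault-free n1=0, n2=1, n3=0, n4=1, n5=0 → 0; observed 0. Eliminates n2 stuck-at-0.
Only n1 stuck-at-0 is consistent with every test.

n1 stuck-at-0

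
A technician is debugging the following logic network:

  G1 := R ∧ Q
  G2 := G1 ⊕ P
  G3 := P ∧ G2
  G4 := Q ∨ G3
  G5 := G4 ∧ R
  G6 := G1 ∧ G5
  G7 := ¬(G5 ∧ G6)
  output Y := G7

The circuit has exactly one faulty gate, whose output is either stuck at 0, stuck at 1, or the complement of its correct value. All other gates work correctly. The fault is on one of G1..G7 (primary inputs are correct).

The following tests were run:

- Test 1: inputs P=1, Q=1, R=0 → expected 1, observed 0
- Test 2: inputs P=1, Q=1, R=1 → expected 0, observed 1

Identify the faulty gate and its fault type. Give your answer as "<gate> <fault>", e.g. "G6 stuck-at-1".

Fault-free values for test 1 (P=1, Q=1, R=0): G1=0, G2=1, G3=1, G4=1, G5=0, G6=0, G7=1, giving Y=1. Observed 0.
Test 1: faults giving observed 0 are {G7 stuck-at-0, G7 inverted output}.
Test 2 (P=1, Q=1, R=1): fault-free G1=1, G2=0, G3=0, G4=1, G5=1, G6=1, G7=0 → 0; observed 1. Eliminates G7 stuck-at-0.
Only G7 inverted output is consistent with every test.

G7 inverted output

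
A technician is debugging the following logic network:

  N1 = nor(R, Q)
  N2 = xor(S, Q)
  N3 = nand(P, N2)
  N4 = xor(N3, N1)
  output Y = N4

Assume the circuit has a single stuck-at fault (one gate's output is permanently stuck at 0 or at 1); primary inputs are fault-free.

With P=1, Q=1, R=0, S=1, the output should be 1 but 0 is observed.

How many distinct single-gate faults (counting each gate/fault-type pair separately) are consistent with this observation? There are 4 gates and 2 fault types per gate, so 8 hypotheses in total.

Fault-free: N1=0, N2=0, N3=1, N4=1 → 1. Observed 0.
  N1 stuck-at-0: output 1 ✗
  N1 stuck-at-1: output 0 ✓
  N2 stuck-at-0: output 1 ✗
  N2 stuck-at-1: output 0 ✓
  N3 stuck-at-0: output 0 ✓
  N3 stuck-at-1: output 1 ✗
  N4 stuck-at-0: output 0 ✓
  N4 stuck-at-1: output 1 ✗
Consistent faults: {N1 stuck-at-1, N2 stuck-at-1, N3 stuck-at-0, N4 stuck-at-0} — 4 in all.

4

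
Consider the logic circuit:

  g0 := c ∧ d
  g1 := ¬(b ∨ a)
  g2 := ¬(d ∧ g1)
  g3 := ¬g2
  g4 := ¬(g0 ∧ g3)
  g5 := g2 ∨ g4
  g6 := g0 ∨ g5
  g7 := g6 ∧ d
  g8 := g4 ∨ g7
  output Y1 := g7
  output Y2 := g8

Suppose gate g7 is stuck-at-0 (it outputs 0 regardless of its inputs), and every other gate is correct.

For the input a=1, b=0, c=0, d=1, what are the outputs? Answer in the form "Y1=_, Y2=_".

Y1=0, Y2=1

Propagate with g7 forced: g0=0, g1=0, g2=1, g3=0, g4=1, g5=1, g6=1, g7=0 [stuck-at-0], g8=1.
So the outputs are Y1=0, Y2=1. (Without the fault they would be Y1=1, Y2=1.)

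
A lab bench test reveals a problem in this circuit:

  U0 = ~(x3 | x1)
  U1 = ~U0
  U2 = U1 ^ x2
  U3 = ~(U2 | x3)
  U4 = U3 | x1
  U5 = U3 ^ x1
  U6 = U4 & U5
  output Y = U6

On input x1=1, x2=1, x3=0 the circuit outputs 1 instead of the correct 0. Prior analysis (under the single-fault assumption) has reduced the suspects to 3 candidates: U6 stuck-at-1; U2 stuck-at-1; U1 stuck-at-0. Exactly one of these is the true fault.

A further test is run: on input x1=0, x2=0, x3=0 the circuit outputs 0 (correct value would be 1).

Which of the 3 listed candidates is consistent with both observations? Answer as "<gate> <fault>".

Evaluate each candidate on input x1=0, x2=0, x3=0:
  U6 stuck-at-1: U0=1, U1=0, U2=0, U3=1, U4=1, U5=1, U6=1 [stuck-at-1] → 1 — eliminated
  U2 stuck-at-1: U0=1, U1=0, U2=1 [stuck-at-1], U3=0, U4=0, U5=0, U6=0 → 0 — matches
  U1 stuck-at-0: U0=1, U1=0 [stuck-at-0], U2=0, U3=1, U4=1, U5=1, U6=1 → 1 — eliminated
Only U2 stuck-at-1 reproduces the observed 0.

U2 stuck-at-1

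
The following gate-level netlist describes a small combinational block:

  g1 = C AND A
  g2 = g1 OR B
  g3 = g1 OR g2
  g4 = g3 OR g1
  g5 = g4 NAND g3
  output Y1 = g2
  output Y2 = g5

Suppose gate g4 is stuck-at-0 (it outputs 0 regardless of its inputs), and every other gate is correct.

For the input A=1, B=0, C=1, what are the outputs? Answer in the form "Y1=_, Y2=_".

Y1=1, Y2=1

Propagate with g4 forced: g1=1, g2=1, g3=1, g4=0 [stuck-at-0], g5=1.
So the outputs are Y1=1, Y2=1. (Without the fault they would be Y1=1, Y2=0.)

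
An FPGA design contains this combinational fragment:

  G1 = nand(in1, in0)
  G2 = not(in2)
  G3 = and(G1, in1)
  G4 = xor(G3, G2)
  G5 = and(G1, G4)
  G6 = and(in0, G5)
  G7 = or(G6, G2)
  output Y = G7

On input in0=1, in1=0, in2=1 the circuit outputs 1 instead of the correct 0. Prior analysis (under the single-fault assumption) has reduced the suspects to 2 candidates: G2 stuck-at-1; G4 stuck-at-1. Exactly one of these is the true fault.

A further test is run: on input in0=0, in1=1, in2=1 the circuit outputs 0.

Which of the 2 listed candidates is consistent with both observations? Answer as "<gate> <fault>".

G4 stuck-at-1

Evaluate each candidate on input in0=0, in1=1, in2=1:
  G2 stuck-at-1: G1=1, G2=1 [stuck-at-1], G3=1, G4=0, G5=0, G6=0, G7=1 → 1 — eliminated
  G4 stuck-at-1: G1=1, G2=0, G3=1, G4=1 [stuck-at-1], G5=1, G6=0, G7=0 → 0 — matches
Only G4 stuck-at-1 reproduces the observed 0.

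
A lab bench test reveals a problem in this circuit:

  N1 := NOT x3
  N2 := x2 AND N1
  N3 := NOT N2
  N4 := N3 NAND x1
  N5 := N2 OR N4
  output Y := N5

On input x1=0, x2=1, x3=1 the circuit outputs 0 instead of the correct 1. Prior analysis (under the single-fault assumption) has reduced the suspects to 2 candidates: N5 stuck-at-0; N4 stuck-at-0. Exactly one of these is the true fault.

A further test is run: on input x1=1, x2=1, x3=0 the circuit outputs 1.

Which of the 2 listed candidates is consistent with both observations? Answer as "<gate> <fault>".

N4 stuck-at-0

Evaluate each candidate on input x1=1, x2=1, x3=0:
  N5 stuck-at-0: N1=1, N2=1, N3=0, N4=1, N5=0 [stuck-at-0] → 0 — eliminated
  N4 stuck-at-0: N1=1, N2=1, N3=0, N4=0 [stuck-at-0], N5=1 → 1 — matches
Only N4 stuck-at-0 reproduces the observed 1.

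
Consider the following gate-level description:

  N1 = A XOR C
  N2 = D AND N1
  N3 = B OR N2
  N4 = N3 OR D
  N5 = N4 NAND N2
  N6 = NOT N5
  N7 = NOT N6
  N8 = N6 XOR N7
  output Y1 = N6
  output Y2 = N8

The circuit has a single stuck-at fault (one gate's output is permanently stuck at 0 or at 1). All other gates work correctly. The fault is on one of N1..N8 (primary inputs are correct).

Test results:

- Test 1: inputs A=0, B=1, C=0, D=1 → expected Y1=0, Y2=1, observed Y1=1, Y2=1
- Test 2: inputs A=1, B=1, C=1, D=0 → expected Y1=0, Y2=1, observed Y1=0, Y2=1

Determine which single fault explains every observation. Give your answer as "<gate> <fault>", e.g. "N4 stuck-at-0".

Fault-free values for test 1 (A=0, B=1, C=0, D=1): N1=0, N2=0, N3=1, N4=1, N5=1, N6=0, N7=1, N8=1, giving Y1=0, Y2=1. Observed Y1=1, Y2=1.
Test 1: faults giving observed Y1=1, Y2=1 are {N1 stuck-at-1, N2 stuck-at-1, N5 stuck-at-0, N6 stuck-at-1}.
Test 2 (A=1, B=1, C=1, D=0): fault-free N1=0, N2=0, N3=1, N4=1, N5=1, N6=0, N7=1, N8=1 → Y1=0, Y2=1; observed Y1=0, Y2=1. Eliminates N2 stuck-at-1, N5 stuck-at-0, N6 stuck-at-1.
Only N1 stuck-at-1 is consistent with every test.

N1 stuck-at-1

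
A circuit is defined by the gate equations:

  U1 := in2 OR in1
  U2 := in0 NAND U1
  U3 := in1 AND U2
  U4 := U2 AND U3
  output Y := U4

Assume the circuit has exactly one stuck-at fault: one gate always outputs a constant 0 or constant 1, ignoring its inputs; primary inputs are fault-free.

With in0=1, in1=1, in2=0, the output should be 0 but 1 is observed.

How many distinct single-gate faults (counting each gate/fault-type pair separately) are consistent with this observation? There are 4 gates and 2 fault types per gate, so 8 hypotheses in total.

3

Fault-free: U1=1, U2=0, U3=0, U4=0 → 0. Observed 1.
  U1 stuck-at-0: output 1 ✓
  U1 stuck-at-1: output 0 ✗
  U2 stuck-at-0: output 0 ✗
  U2 stuck-at-1: output 1 ✓
  U3 stuck-at-0: output 0 ✗
  U3 stuck-at-1: output 0 ✗
  U4 stuck-at-0: output 0 ✗
  U4 stuck-at-1: output 1 ✓
Consistent faults: {U1 stuck-at-0, U2 stuck-at-1, U4 stuck-at-1} — 3 in all.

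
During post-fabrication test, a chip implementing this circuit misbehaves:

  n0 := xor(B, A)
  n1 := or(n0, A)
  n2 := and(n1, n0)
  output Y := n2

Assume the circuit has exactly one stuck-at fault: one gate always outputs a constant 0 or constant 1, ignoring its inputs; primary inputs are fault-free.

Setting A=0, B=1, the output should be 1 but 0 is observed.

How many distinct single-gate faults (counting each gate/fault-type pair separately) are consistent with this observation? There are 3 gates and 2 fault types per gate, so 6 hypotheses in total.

Fault-free: n0=1, n1=1, n2=1 → 1. Observed 0.
  n0 stuck-at-0: output 0 ✓
  n0 stuck-at-1: output 1 ✗
  n1 stuck-at-0: output 0 ✓
  n1 stuck-at-1: output 1 ✗
  n2 stuck-at-0: output 0 ✓
  n2 stuck-at-1: output 1 ✗
Consistent faults: {n0 stuck-at-0, n1 stuck-at-0, n2 stuck-at-0} — 3 in all.

3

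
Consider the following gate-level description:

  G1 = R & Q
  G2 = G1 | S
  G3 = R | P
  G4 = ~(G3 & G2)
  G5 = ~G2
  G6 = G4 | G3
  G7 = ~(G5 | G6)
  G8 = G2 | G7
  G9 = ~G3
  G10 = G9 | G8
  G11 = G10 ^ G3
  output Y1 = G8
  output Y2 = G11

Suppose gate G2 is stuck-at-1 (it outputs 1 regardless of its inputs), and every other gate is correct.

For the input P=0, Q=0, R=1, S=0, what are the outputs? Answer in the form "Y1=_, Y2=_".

Y1=1, Y2=0

Propagate with G2 forced: G1=0, G2=1 [stuck-at-1], G3=1, G4=0, G5=0, G6=1, G7=0, G8=1, G9=0, G10=1, G11=0.
So the outputs are Y1=1, Y2=0. (Without the fault they would be Y1=0, Y2=1.)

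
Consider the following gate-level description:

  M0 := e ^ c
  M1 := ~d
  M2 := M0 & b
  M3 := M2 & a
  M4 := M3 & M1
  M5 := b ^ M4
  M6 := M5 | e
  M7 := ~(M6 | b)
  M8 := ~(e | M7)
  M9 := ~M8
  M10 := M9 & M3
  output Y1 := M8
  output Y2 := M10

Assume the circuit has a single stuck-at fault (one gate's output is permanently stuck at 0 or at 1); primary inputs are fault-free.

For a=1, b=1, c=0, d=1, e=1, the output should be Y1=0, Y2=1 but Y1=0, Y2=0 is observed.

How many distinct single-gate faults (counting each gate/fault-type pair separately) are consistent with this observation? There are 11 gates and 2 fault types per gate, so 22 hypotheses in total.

Fault-free: M0=1, M1=0, M2=1, M3=1, M4=0, M5=1, M6=1, M7=0, M8=0, M9=1, M10=1 → Y1=0, Y2=1. Observed Y1=0, Y2=0.
  M0: stuck-at-0 ✓; others ✗
  M1: none of the 2 fault types match ✗
  M2: stuck-at-0 ✓; others ✗
  M3: stuck-at-0 ✓; others ✗
  M4: none of the 2 fault types match ✗
  M5: none of the 2 fault types match ✗
  M6: none of the 2 fault types match ✗
  M7: none of the 2 fault types match ✗
  M8: none of the 2 fault types match ✗
  M9: stuck-at-0 ✓; others ✗
  M10: stuck-at-0 ✓; others ✗
Consistent faults: {M0 stuck-at-0, M2 stuck-at-0, M3 stuck-at-0, M9 stuck-at-0, M10 stuck-at-0} — 5 in all.

5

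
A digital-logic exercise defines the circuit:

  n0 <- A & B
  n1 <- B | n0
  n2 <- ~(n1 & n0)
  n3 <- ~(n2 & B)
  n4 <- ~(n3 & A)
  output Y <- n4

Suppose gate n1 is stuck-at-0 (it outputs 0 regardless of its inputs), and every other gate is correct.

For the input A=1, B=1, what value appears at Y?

Propagate with n1 forced: n0=1, n1=0 [stuck-at-0], n2=1, n3=0, n4=1.
So Y = 1. (Without the fault it would be 0.)

1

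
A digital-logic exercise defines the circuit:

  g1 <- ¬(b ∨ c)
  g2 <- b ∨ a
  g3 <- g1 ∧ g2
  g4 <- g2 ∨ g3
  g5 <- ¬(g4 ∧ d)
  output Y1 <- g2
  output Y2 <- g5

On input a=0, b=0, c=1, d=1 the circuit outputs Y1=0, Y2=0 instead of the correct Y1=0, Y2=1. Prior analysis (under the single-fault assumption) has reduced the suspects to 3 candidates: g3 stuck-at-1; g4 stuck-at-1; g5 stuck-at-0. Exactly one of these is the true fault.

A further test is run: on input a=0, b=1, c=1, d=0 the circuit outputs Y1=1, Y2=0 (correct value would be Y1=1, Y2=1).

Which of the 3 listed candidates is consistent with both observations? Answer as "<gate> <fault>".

g5 stuck-at-0

Evaluate each candidate on input a=0, b=1, c=1, d=0:
  g3 stuck-at-1: g1=0, g2=1, g3=1 [stuck-at-1], g4=1, g5=1 → Y1=1, Y2=1 — eliminated
  g4 stuck-at-1: g1=0, g2=1, g3=0, g4=1 [stuck-at-1], g5=1 → Y1=1, Y2=1 — eliminated
  g5 stuck-at-0: g1=0, g2=1, g3=0, g4=1, g5=0 [stuck-at-0] → Y1=1, Y2=0 — matches
Only g5 stuck-at-0 reproduces the observed Y1=1, Y2=0.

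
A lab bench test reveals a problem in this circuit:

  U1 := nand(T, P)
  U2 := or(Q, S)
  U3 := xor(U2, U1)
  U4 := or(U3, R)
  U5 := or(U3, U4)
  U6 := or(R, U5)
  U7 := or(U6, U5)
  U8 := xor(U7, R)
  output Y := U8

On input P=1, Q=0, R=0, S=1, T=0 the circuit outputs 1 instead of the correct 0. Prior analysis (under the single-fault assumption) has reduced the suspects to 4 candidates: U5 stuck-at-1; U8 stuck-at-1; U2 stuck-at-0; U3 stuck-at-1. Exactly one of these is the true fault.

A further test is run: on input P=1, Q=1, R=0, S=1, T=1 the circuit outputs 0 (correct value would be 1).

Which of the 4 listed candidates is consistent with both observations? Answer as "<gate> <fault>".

U2 stuck-at-0

Evaluate each candidate on input P=1, Q=1, R=0, S=1, T=1:
  U5 stuck-at-1: U1=0, U2=1, U3=1, U4=1, U5=1 [stuck-at-1], U6=1, U7=1, U8=1 → 1 — eliminated
  U8 stuck-at-1: U1=0, U2=1, U3=1, U4=1, U5=1, U6=1, U7=1, U8=1 [stuck-at-1] → 1 — eliminated
  U2 stuck-at-0: U1=0, U2=0 [stuck-at-0], U3=0, U4=0, U5=0, U6=0, U7=0, U8=0 → 0 — matches
  U3 stuck-at-1: U1=0, U2=1, U3=1 [stuck-at-1], U4=1, U5=1, U6=1, U7=1, U8=1 → 1 — eliminated
Only U2 stuck-at-0 reproduces the observed 0.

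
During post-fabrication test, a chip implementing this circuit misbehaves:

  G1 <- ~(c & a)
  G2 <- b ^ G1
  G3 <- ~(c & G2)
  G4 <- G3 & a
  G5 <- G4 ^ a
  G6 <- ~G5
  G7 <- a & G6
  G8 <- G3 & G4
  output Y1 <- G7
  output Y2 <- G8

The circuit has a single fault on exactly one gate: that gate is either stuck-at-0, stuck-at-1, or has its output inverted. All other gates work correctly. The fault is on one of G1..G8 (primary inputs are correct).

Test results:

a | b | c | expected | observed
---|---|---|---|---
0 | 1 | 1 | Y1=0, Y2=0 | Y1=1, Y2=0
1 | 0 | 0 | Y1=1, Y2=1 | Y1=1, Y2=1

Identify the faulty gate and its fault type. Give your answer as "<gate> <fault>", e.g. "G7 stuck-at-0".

G7 stuck-at-1

Fault-free values for test 1 (a=0, b=1, c=1): G1=1, G2=0, G3=1, G4=0, G5=0, G6=1, G7=0, G8=0, giving Y1=0, Y2=0. Observed Y1=1, Y2=0.
Test 1: faults giving observed Y1=1, Y2=0 are {G7 stuck-at-1, G7 inverted output}.
Test 2 (a=1, b=0, c=0): fault-free G1=1, G2=1, G3=1, G4=1, G5=0, G6=1, G7=1, G8=1 → Y1=1, Y2=1; observed Y1=1, Y2=1. Eliminates G7 inverted output.
Only G7 stuck-at-1 is consistent with every test.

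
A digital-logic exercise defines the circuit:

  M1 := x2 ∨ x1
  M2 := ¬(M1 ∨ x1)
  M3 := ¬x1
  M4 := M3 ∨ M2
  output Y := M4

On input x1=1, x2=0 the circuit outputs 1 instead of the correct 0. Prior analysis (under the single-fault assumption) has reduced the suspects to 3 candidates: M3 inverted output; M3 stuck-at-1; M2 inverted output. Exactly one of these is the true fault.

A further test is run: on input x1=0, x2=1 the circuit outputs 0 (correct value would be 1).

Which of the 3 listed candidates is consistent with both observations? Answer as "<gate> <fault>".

M3 inverted output

Evaluate each candidate on input x1=0, x2=1:
  M3 inverted output: M1=1, M2=0, M3=0 [inverted output], M4=0 → 0 — matches
  M3 stuck-at-1: M1=1, M2=0, M3=1 [stuck-at-1], M4=1 → 1 — eliminated
  M2 inverted output: M1=1, M2=1 [inverted output], M3=1, M4=1 → 1 — eliminated
Only M3 inverted output reproduces the observed 0.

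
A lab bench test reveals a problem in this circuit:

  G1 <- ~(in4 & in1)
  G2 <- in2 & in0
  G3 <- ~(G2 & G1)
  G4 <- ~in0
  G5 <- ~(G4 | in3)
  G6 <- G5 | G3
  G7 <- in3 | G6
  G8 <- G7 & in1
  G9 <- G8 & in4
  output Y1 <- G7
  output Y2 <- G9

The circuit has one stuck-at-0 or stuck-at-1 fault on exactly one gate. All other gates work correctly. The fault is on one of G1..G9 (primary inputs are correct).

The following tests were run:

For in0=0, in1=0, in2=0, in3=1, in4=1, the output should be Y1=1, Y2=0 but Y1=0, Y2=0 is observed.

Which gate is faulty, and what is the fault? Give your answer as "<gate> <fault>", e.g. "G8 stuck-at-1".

Fault-free values for test 1 (in0=0, in1=0, in2=0, in3=1, in4=1): G1=1, G2=0, G3=1, G4=1, G5=0, G6=1, G7=1, G8=0, G9=0, giving Y1=1, Y2=0. Observed Y1=0, Y2=0.
Test 1: faults giving observed Y1=0, Y2=0 are {G7 stuck-at-0}.
Only G7 stuck-at-0 is consistent with every test.

G7 stuck-at-0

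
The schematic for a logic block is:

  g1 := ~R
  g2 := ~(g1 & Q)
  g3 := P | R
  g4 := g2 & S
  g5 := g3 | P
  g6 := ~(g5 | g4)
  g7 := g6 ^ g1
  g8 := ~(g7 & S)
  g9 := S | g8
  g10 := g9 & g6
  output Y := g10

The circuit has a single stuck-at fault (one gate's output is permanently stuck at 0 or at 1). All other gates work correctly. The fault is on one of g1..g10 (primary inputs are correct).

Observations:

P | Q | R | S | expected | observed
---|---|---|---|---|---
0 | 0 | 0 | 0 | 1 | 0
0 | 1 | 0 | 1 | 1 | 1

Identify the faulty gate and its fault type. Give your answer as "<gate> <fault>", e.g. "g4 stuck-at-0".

Fault-free values for test 1 (P=0, Q=0, R=0, S=0): g1=1, g2=1, g3=0, g4=0, g5=0, g6=1, g7=0, g8=1, g9=1, g10=1, giving Y=1. Observed 0.
Test 1: faults giving observed 0 are {g3 stuck-at-1, g4 stuck-at-1, g5 stuck-at-1, g6 stuck-at-0, g8 stuck-at-0, g9 stuck-at-0, g10 stuck-at-0}.
Test 2 (P=0, Q=1, R=0, S=1): fault-free g1=1, g2=0, g3=0, g4=0, g5=0, g6=1, g7=0, g8=1, g9=1, g10=1 → 1; observed 1. Eliminates g3 stuck-at-1, g4 stuck-at-1, g5 stuck-at-1, g6 stuck-at-0, g9 stuck-at-0, g10 stuck-at-0.
Only g8 stuck-at-0 is consistent with every test.

g8 stuck-at-0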